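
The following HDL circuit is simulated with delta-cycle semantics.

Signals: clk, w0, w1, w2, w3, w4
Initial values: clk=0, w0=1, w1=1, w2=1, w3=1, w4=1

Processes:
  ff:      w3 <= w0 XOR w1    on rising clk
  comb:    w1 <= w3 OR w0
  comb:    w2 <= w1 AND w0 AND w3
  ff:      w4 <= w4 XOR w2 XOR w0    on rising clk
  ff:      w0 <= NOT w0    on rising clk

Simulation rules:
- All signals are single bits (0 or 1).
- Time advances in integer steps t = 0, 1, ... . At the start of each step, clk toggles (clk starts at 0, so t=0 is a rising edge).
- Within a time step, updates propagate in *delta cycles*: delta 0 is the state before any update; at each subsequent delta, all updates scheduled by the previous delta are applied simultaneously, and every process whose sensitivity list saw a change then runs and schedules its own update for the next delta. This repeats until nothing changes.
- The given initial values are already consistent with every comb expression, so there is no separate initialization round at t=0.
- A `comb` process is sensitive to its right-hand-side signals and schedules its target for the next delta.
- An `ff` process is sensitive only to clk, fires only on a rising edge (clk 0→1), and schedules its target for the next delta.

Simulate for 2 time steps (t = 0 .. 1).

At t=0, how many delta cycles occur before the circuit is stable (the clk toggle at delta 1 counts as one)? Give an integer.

3

t=0 Δ0: w2=1 w4=1 clk=0 w3=1 w1=1 w0=1
  Δ1: clk:0→1
  Δ2: w3:1→0, w0:1→0
  Δ3: w2:1→0, w1:1→0
  (3Δ to stable)
t=1 Δ0: w2=0 w4=1 clk=1 w3=0 w1=0 w0=0
  Δ1: clk:1→0
  (1Δ to stable)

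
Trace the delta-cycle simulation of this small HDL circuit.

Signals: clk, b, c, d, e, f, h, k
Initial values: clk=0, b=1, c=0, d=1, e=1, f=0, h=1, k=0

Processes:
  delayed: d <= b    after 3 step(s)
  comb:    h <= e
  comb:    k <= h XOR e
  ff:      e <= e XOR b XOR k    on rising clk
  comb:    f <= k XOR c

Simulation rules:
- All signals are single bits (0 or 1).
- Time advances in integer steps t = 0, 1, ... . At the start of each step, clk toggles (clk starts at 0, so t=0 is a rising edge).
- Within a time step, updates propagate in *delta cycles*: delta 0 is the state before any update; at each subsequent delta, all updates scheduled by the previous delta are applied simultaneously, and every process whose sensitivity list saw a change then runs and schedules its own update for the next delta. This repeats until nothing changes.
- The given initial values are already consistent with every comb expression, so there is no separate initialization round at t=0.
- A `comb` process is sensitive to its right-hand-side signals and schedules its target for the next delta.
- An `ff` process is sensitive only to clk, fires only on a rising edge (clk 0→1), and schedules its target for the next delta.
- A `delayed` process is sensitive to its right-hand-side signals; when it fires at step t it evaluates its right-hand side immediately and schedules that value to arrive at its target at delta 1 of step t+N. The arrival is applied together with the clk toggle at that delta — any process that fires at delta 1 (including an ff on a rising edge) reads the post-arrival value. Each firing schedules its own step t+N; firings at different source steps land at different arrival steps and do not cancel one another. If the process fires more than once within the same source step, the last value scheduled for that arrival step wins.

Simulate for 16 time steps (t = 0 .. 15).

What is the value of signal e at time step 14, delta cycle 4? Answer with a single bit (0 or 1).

t0.Δ0 h=1 f=0 e=1 c=0 clk=0 b=1 k=0 d=1
t0.Δ1 h=1 f=0 e=1 c=0 clk=1 b=1 k=0 d=1
t0.Δ2 h=1 f=0 e=0 c=0 clk=1 b=1 k=0 d=1
t0.Δ3 h=0 f=0 e=0 c=0 clk=1 b=1 k=1 d=1
t0.Δ4 h=0 f=1 e=0 c=0 clk=1 b=1 k=0 d=1
t0.Δ5 h=0 f=0 e=0 c=0 clk=1 b=1 k=0 d=1
t1.Δ0 h=0 f=0 e=0 c=0 clk=1 b=1 k=0 d=1
t1.Δ1 h=0 f=0 e=0 c=0 clk=0 b=1 k=0 d=1
t2.Δ0 h=0 f=0 e=0 c=0 clk=0 b=1 k=0 d=1
t2.Δ1 h=0 f=0 e=0 c=0 clk=1 b=1 k=0 d=1
t2.Δ2 h=0 f=0 e=1 c=0 clk=1 b=1 k=0 d=1
t2.Δ3 h=1 f=0 e=1 c=0 clk=1 b=1 k=1 d=1
t2.Δ4 h=1 f=1 e=1 c=0 clk=1 b=1 k=0 d=1
t2.Δ5 h=1 f=0 e=1 c=0 clk=1 b=1 k=0 d=1
t3.Δ0 h=1 f=0 e=1 c=0 clk=1 b=1 k=0 d=1
t3.Δ1 h=1 f=0 e=1 c=0 clk=0 b=1 k=0 d=1
t4.Δ0 h=1 f=0 e=1 c=0 clk=0 b=1 k=0 d=1
t4.Δ1 h=1 f=0 e=1 c=0 clk=1 b=1 k=0 d=1
t4.Δ2 h=1 f=0 e=0 c=0 clk=1 b=1 k=0 d=1
t4.Δ3 h=0 f=0 e=0 c=0 clk=1 b=1 k=1 d=1
t4.Δ4 h=0 f=1 e=0 c=0 clk=1 b=1 k=0 d=1
t4.Δ5 h=0 f=0 e=0 c=0 clk=1 b=1 k=0 d=1
t5.Δ0 h=0 f=0 e=0 c=0 clk=1 b=1 k=0 d=1
t5.Δ1 h=0 f=0 e=0 c=0 clk=0 b=1 k=0 d=1
t6.Δ0 h=0 f=0 e=0 c=0 clk=0 b=1 k=0 d=1
t6.Δ1 h=0 f=0 e=0 c=0 clk=1 b=1 k=0 d=1
t6.Δ2 h=0 f=0 e=1 c=0 clk=1 b=1 k=0 d=1
t6.Δ3 h=1 f=0 e=1 c=0 clk=1 b=1 k=1 d=1
t6.Δ4 h=1 f=1 e=1 c=0 clk=1 b=1 k=0 d=1
t6.Δ5 h=1 f=0 e=1 c=0 clk=1 b=1 k=0 d=1
t7.Δ0 h=1 f=0 e=1 c=0 clk=1 b=1 k=0 d=1
t7.Δ1 h=1 f=0 e=1 c=0 clk=0 b=1 k=0 d=1
t8.Δ0 h=1 f=0 e=1 c=0 clk=0 b=1 k=0 d=1
t8.Δ1 h=1 f=0 e=1 c=0 clk=1 b=1 k=0 d=1
t8.Δ2 h=1 f=0 e=0 c=0 clk=1 b=1 k=0 d=1
t8.Δ3 h=0 f=0 e=0 c=0 clk=1 b=1 k=1 d=1
t8.Δ4 h=0 f=1 e=0 c=0 clk=1 b=1 k=0 d=1
t8.Δ5 h=0 f=0 e=0 c=0 clk=1 b=1 k=0 d=1
t9.Δ0 h=0 f=0 e=0 c=0 clk=1 b=1 k=0 d=1
t9.Δ1 h=0 f=0 e=0 c=0 clk=0 b=1 k=0 d=1
t10.Δ0 h=0 f=0 e=0 c=0 clk=0 b=1 k=0 d=1
t10.Δ1 h=0 f=0 e=0 c=0 clk=1 b=1 k=0 d=1
t10.Δ2 h=0 f=0 e=1 c=0 clk=1 b=1 k=0 d=1
t10.Δ3 h=1 f=0 e=1 c=0 clk=1 b=1 k=1 d=1
t10.Δ4 h=1 f=1 e=1 c=0 clk=1 b=1 k=0 d=1
t10.Δ5 h=1 f=0 e=1 c=0 clk=1 b=1 k=0 d=1
t11.Δ0 h=1 f=0 e=1 c=0 clk=1 b=1 k=0 d=1
t11.Δ1 h=1 f=0 e=1 c=0 clk=0 b=1 k=0 d=1
t12.Δ0 h=1 f=0 e=1 c=0 clk=0 b=1 k=0 d=1
t12.Δ1 h=1 f=0 e=1 c=0 clk=1 b=1 k=0 d=1
t12.Δ2 h=1 f=0 e=0 c=0 clk=1 b=1 k=0 d=1
t12.Δ3 h=0 f=0 e=0 c=0 clk=1 b=1 k=1 d=1
t12.Δ4 h=0 f=1 e=0 c=0 clk=1 b=1 k=0 d=1
t12.Δ5 h=0 f=0 e=0 c=0 clk=1 b=1 k=0 d=1
t13.Δ0 h=0 f=0 e=0 c=0 clk=1 b=1 k=0 d=1
t13.Δ1 h=0 f=0 e=0 c=0 clk=0 b=1 k=0 d=1
t14.Δ0 h=0 f=0 e=0 c=0 clk=0 b=1 k=0 d=1
t14.Δ1 h=0 f=0 e=0 c=0 clk=1 b=1 k=0 d=1
t14.Δ2 h=0 f=0 e=1 c=0 clk=1 b=1 k=0 d=1
t14.Δ3 h=1 f=0 e=1 c=0 clk=1 b=1 k=1 d=1
t14.Δ4 h=1 f=1 e=1 c=0 clk=1 b=1 k=0 d=1
t14.Δ5 h=1 f=0 e=1 c=0 clk=1 b=1 k=0 d=1
t15.Δ0 h=1 f=0 e=1 c=0 clk=1 b=1 k=0 d=1
t15.Δ1 h=1 f=0 e=1 c=0 clk=0 b=1 k=0 d=1

1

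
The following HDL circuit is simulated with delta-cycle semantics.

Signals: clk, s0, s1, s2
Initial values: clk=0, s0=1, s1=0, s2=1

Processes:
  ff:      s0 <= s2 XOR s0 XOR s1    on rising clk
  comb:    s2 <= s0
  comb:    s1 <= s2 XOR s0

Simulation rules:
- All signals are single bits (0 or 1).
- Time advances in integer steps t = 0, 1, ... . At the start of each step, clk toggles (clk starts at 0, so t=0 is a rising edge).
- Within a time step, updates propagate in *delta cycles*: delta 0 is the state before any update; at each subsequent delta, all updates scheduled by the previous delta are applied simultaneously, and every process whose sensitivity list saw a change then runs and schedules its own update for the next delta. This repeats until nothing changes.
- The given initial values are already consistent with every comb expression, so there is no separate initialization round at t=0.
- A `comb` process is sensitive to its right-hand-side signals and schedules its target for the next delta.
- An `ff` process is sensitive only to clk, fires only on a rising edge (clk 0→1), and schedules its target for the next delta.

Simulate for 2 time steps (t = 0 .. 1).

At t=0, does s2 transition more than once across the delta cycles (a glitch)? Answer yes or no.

no

t=0 Δ0: clk=0 s1=0 s2=1 s0=1
  Δ1: clk:0→1
  Δ2: s0:1→0
  Δ3: s1:0→1, s2:1→0
  Δ4: s1:1→0
  (4Δ to stable)
t=1 Δ0: clk=1 s1=0 s2=0 s0=0
  Δ1: clk:1→0
  (1Δ to stable)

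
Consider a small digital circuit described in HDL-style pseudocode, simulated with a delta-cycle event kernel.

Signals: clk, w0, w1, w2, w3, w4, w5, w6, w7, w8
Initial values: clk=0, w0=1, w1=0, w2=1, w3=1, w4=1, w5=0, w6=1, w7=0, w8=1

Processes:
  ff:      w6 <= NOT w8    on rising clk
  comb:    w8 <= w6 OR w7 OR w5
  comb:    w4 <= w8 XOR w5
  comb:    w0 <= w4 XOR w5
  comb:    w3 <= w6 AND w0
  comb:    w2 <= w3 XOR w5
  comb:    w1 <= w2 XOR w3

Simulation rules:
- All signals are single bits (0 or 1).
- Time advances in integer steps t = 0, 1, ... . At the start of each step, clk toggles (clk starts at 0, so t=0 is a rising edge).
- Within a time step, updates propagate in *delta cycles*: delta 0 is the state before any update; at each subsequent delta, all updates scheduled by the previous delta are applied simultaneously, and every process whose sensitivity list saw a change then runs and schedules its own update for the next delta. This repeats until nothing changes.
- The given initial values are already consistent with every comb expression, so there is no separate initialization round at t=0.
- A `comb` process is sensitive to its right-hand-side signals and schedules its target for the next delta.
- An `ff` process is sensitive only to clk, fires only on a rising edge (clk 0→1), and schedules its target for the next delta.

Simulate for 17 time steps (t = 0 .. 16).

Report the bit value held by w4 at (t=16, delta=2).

1

t=0 Δ0: w5=0 w1=0 w2=1 w6=1 w0=1 w8=1 w7=0 w3=1 w4=1 clk=0
  Δ1: clk:0→1
  Δ2: w6:1→0
  Δ3: w8:1→0, w3:1→0
  Δ4: w1:0→1, w2:1→0, w4:1→0
  Δ5: w1:1→0, w0:1→0
  (5Δ to stable)
t=1 Δ0: w5=0 w1=0 w2=0 w6=0 w0=0 w8=0 w7=0 w3=0 w4=0 clk=1
  Δ1: clk:1→0
  (1Δ to stable)
t=2 Δ0: w5=0 w1=0 w2=0 w6=0 w0=0 w8=0 w7=0 w3=0 w4=0 clk=0
  Δ1: clk:0→1
  Δ2: w6:0→1
  Δ3: w8:0→1
  Δ4: w4:0→1
  Δ5: w0:0→1
  Δ6: w3:0→1
  Δ7: w1:0→1, w2:0→1
  Δ8: w1:1→0
  (8Δ to stable)
t=3 Δ0: w5=0 w1=0 w2=1 w6=1 w0=1 w8=1 w7=0 w3=1 w4=1 clk=1
  Δ1: clk:1→0
  (1Δ to stable)
t=4 Δ0: w5=0 w1=0 w2=1 w6=1 w0=1 w8=1 w7=0 w3=1 w4=1 clk=0
  Δ1: clk:0→1
  Δ2: w6:1→0
  Δ3: w8:1→0, w3:1→0
  Δ4: w1:0→1, w2:1→0, w4:1→0
  Δ5: w1:1→0, w0:1→0
  (5Δ to stable)
t=5 Δ0: w5=0 w1=0 w2=0 w6=0 w0=0 w8=0 w7=0 w3=0 w4=0 clk=1
  Δ1: clk:1→0
  (1Δ to stable)
t=6 Δ0: w5=0 w1=0 w2=0 w6=0 w0=0 w8=0 w7=0 w3=0 w4=0 clk=0
  Δ1: clk:0→1
  Δ2: w6:0→1
  Δ3: w8:0→1
  Δ4: w4:0→1
  Δ5: w0:0→1
  Δ6: w3:0→1
  Δ7: w1:0→1, w2:0→1
  Δ8: w1:1→0
  (8Δ to stable)
t=7 Δ0: w5=0 w1=0 w2=1 w6=1 w0=1 w8=1 w7=0 w3=1 w4=1 clk=1
  Δ1: clk:1→0
  (1Δ to stable)
t=8 Δ0: w5=0 w1=0 w2=1 w6=1 w0=1 w8=1 w7=0 w3=1 w4=1 clk=0
  Δ1: clk:0→1
  Δ2: w6:1→0
  Δ3: w8:1→0, w3:1→0
  Δ4: w1:0→1, w2:1→0, w4:1→0
  Δ5: w1:1→0, w0:1→0
  (5Δ to stable)
t=9 Δ0: w5=0 w1=0 w2=0 w6=0 w0=0 w8=0 w7=0 w3=0 w4=0 clk=1
  Δ1: clk:1→0
  (1Δ to stable)
t=10 Δ0: w5=0 w1=0 w2=0 w6=0 w0=0 w8=0 w7=0 w3=0 w4=0 clk=0
  Δ1: clk:0→1
  Δ2: w6:0→1
  Δ3: w8:0→1
  Δ4: w4:0→1
  Δ5: w0:0→1
  Δ6: w3:0→1
  Δ7: w1:0→1, w2:0→1
  Δ8: w1:1→0
  (8Δ to stable)
t=11 Δ0: w5=0 w1=0 w2=1 w6=1 w0=1 w8=1 w7=0 w3=1 w4=1 clk=1
  Δ1: clk:1→0
  (1Δ to stable)
t=12 Δ0: w5=0 w1=0 w2=1 w6=1 w0=1 w8=1 w7=0 w3=1 w4=1 clk=0
  Δ1: clk:0→1
  Δ2: w6:1→0
  Δ3: w8:1→0, w3:1→0
  Δ4: w1:0→1, w2:1→0, w4:1→0
  Δ5: w1:1→0, w0:1→0
  (5Δ to stable)
t=13 Δ0: w5=0 w1=0 w2=0 w6=0 w0=0 w8=0 w7=0 w3=0 w4=0 clk=1
  Δ1: clk:1→0
  (1Δ to stable)
t=14 Δ0: w5=0 w1=0 w2=0 w6=0 w0=0 w8=0 w7=0 w3=0 w4=0 clk=0
  Δ1: clk:0→1
  Δ2: w6:0→1
  Δ3: w8:0→1
  Δ4: w4:0→1
  Δ5: w0:0→1
  Δ6: w3:0→1
  Δ7: w1:0→1, w2:0→1
  Δ8: w1:1→0
  (8Δ to stable)
t=15 Δ0: w5=0 w1=0 w2=1 w6=1 w0=1 w8=1 w7=0 w3=1 w4=1 clk=1
  Δ1: clk:1→0
  (1Δ to stable)
t=16 Δ0: w5=0 w1=0 w2=1 w6=1 w0=1 w8=1 w7=0 w3=1 w4=1 clk=0
  Δ1: clk:0→1
  Δ2: w6:1→0
  Δ3: w8:1→0, w3:1→0
  Δ4: w1:0→1, w2:1→0, w4:1→0
  Δ5: w1:1→0, w0:1→0
  (5Δ to stable)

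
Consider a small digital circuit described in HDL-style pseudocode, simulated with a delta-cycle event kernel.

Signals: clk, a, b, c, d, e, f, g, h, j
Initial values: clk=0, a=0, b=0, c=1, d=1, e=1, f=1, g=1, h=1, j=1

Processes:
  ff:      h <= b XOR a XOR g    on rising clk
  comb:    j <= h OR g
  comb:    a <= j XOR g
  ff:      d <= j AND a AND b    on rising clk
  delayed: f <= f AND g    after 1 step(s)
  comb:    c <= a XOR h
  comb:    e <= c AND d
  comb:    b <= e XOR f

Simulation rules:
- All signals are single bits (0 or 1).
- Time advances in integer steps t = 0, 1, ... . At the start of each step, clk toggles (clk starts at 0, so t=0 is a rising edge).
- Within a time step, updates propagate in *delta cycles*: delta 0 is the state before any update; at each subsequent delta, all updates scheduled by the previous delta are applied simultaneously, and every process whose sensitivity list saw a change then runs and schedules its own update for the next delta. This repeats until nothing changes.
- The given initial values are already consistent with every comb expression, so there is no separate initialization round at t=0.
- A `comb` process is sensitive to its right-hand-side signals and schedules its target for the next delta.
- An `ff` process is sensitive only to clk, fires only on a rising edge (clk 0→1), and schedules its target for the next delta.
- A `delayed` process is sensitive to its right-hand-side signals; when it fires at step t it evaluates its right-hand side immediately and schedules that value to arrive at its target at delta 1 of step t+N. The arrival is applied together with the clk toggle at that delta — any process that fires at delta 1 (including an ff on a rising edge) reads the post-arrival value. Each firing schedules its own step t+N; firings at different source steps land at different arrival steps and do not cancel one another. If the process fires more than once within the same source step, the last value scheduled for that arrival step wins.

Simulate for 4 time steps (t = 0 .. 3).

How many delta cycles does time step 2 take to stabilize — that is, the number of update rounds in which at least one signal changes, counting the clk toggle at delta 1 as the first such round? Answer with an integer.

3

t=0 Δ0: a=0 h=1 b=0 d=1 clk=0 e=1 g=1 c=1 j=1 f=1
  Δ1: clk:0→1
  Δ2: d:1→0
  Δ3: e:1→0
  Δ4: b:0→1
  (4Δ to stable)
t=1 Δ0: a=0 h=1 b=1 d=0 clk=1 e=0 g=1 c=1 j=1 f=1
  Δ1: clk:1→0
  (1Δ to stable)
t=2 Δ0: a=0 h=1 b=1 d=0 clk=0 e=0 g=1 c=1 j=1 f=1
  Δ1: clk:0→1
  Δ2: h:1→0
  Δ3: c:1→0
  (3Δ to stable)
t=3 Δ0: a=0 h=0 b=1 d=0 clk=1 e=0 g=1 c=0 j=1 f=1
  Δ1: clk:1→0
  (1Δ to stable)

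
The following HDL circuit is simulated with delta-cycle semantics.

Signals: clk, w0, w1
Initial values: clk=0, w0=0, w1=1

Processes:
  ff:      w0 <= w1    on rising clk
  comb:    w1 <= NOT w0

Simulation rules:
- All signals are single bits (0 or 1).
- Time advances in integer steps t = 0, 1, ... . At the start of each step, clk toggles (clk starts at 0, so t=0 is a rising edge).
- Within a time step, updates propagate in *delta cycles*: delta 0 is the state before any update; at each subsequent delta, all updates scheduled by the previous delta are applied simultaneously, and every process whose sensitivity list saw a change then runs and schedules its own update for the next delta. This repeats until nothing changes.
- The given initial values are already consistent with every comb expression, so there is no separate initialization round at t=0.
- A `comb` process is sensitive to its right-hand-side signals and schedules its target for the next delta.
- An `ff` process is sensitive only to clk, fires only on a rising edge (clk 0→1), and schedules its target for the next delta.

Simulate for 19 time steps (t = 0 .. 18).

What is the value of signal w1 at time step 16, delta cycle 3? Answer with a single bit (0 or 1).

t0.Δ0 w0=0 clk=0 w1=1
t0.Δ1 w0=0 clk=1 w1=1
t0.Δ2 w0=1 clk=1 w1=1
t0.Δ3 w0=1 clk=1 w1=0
t1.Δ0 w0=1 clk=1 w1=0
t1.Δ1 w0=1 clk=0 w1=0
t2.Δ0 w0=1 clk=0 w1=0
t2.Δ1 w0=1 clk=1 w1=0
t2.Δ2 w0=0 clk=1 w1=0
t2.Δ3 w0=0 clk=1 w1=1
t3.Δ0 w0=0 clk=1 w1=1
t3.Δ1 w0=0 clk=0 w1=1
t4.Δ0 w0=0 clk=0 w1=1
t4.Δ1 w0=0 clk=1 w1=1
t4.Δ2 w0=1 clk=1 w1=1
t4.Δ3 w0=1 clk=1 w1=0
t5.Δ0 w0=1 clk=1 w1=0
t5.Δ1 w0=1 clk=0 w1=0
t6.Δ0 w0=1 clk=0 w1=0
t6.Δ1 w0=1 clk=1 w1=0
t6.Δ2 w0=0 clk=1 w1=0
t6.Δ3 w0=0 clk=1 w1=1
t7.Δ0 w0=0 clk=1 w1=1
t7.Δ1 w0=0 clk=0 w1=1
t8.Δ0 w0=0 clk=0 w1=1
t8.Δ1 w0=0 clk=1 w1=1
t8.Δ2 w0=1 clk=1 w1=1
t8.Δ3 w0=1 clk=1 w1=0
t9.Δ0 w0=1 clk=1 w1=0
t9.Δ1 w0=1 clk=0 w1=0
t10.Δ0 w0=1 clk=0 w1=0
t10.Δ1 w0=1 clk=1 w1=0
t10.Δ2 w0=0 clk=1 w1=0
t10.Δ3 w0=0 clk=1 w1=1
t11.Δ0 w0=0 clk=1 w1=1
t11.Δ1 w0=0 clk=0 w1=1
t12.Δ0 w0=0 clk=0 w1=1
t12.Δ1 w0=0 clk=1 w1=1
t12.Δ2 w0=1 clk=1 w1=1
t12.Δ3 w0=1 clk=1 w1=0
t13.Δ0 w0=1 clk=1 w1=0
t13.Δ1 w0=1 clk=0 w1=0
t14.Δ0 w0=1 clk=0 w1=0
t14.Δ1 w0=1 clk=1 w1=0
t14.Δ2 w0=0 clk=1 w1=0
t14.Δ3 w0=0 clk=1 w1=1
t15.Δ0 w0=0 clk=1 w1=1
t15.Δ1 w0=0 clk=0 w1=1
t16.Δ0 w0=0 clk=0 w1=1
t16.Δ1 w0=0 clk=1 w1=1
t16.Δ2 w0=1 clk=1 w1=1
t16.Δ3 w0=1 clk=1 w1=0
t17.Δ0 w0=1 clk=1 w1=0
t17.Δ1 w0=1 clk=0 w1=0
t18.Δ0 w0=1 clk=0 w1=0
t18.Δ1 w0=1 clk=1 w1=0
t18.Δ2 w0=0 clk=1 w1=0
t18.Δ3 w0=0 clk=1 w1=1

0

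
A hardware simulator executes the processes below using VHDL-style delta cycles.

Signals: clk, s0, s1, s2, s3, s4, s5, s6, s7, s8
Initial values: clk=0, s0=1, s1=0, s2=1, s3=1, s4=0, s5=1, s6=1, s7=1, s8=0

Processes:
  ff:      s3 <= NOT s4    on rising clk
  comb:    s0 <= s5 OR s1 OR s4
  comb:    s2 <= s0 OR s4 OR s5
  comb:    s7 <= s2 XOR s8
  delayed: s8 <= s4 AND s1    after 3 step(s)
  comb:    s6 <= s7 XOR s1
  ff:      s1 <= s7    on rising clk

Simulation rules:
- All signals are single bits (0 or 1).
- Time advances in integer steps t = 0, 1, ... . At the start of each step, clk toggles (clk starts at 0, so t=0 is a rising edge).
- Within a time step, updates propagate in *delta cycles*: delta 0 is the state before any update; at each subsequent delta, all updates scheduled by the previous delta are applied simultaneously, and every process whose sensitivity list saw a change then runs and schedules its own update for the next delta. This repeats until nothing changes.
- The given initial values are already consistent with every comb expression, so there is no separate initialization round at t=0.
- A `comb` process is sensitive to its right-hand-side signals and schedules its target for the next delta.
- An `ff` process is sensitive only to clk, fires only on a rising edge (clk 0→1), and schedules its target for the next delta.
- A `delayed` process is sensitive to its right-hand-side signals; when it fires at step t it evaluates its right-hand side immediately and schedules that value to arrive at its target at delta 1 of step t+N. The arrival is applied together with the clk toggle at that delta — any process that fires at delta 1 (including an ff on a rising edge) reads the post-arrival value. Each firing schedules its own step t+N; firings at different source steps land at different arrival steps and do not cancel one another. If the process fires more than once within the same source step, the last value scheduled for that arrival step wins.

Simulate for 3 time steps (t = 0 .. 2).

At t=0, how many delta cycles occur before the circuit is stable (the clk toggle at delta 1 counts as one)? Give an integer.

t0.Δ0 clk=0 s1=0 s4=0 s0=1 s6=1 s3=1 s8=0 s5=1 s7=1 s2=1
t0.Δ1 clk=1 s1=0 s4=0 s0=1 s6=1 s3=1 s8=0 s5=1 s7=1 s2=1
t0.Δ2 clk=1 s1=1 s4=0 s0=1 s6=1 s3=1 s8=0 s5=1 s7=1 s2=1
t0.Δ3 clk=1 s1=1 s4=0 s0=1 s6=0 s3=1 s8=0 s5=1 s7=1 s2=1
t1.Δ0 clk=1 s1=1 s4=0 s0=1 s6=0 s3=1 s8=0 s5=1 s7=1 s2=1
t1.Δ1 clk=0 s1=1 s4=0 s0=1 s6=0 s3=1 s8=0 s5=1 s7=1 s2=1
t2.Δ0 clk=0 s1=1 s4=0 s0=1 s6=0 s3=1 s8=0 s5=1 s7=1 s2=1
t2.Δ1 clk=1 s1=1 s4=0 s0=1 s6=0 s3=1 s8=0 s5=1 s7=1 s2=1

3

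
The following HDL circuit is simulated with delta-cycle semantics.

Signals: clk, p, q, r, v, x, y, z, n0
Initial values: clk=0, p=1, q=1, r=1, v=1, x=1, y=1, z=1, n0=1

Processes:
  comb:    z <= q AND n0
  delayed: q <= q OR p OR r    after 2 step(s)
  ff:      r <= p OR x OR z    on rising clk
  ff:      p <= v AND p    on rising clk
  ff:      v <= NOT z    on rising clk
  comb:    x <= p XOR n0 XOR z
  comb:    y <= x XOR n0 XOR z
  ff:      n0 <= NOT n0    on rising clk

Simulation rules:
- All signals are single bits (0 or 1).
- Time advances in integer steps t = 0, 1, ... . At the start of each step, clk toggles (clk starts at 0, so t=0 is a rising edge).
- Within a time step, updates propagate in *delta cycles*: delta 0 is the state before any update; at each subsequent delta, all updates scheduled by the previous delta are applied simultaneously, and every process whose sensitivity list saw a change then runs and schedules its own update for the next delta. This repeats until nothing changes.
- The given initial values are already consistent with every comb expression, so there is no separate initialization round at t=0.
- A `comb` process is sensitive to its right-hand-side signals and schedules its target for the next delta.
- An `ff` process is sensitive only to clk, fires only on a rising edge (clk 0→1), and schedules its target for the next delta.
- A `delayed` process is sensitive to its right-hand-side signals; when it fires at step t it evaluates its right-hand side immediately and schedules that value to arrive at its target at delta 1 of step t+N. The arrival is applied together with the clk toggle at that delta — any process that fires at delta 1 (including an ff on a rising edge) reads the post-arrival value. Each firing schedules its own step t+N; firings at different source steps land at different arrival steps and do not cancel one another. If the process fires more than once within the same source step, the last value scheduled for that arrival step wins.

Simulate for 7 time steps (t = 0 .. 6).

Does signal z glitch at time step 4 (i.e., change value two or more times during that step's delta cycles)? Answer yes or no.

no

t0.Δ0 y=1 z=1 q=1 n0=1 clk=0 v=1 p=1 x=1 r=1
t0.Δ1 y=1 z=1 q=1 n0=1 clk=1 v=1 p=1 x=1 r=1
t0.Δ2 y=1 z=1 q=1 n0=0 clk=1 v=0 p=1 x=1 r=1
t0.Δ3 y=0 z=0 q=1 n0=0 clk=1 v=0 p=1 x=0 r=1
t0.Δ4 y=0 z=0 q=1 n0=0 clk=1 v=0 p=1 x=1 r=1
t0.Δ5 y=1 z=0 q=1 n0=0 clk=1 v=0 p=1 x=1 r=1
t1.Δ0 y=1 z=0 q=1 n0=0 clk=1 v=0 p=1 x=1 r=1
t1.Δ1 y=1 z=0 q=1 n0=0 clk=0 v=0 p=1 x=1 r=1
t2.Δ0 y=1 z=0 q=1 n0=0 clk=0 v=0 p=1 x=1 r=1
t2.Δ1 y=1 z=0 q=1 n0=0 clk=1 v=0 p=1 x=1 r=1
t2.Δ2 y=1 z=0 q=1 n0=1 clk=1 v=1 p=0 x=1 r=1
t2.Δ3 y=0 z=1 q=1 n0=1 clk=1 v=1 p=0 x=1 r=1
t2.Δ4 y=1 z=1 q=1 n0=1 clk=1 v=1 p=0 x=0 r=1
t2.Δ5 y=0 z=1 q=1 n0=1 clk=1 v=1 p=0 x=0 r=1
t3.Δ0 y=0 z=1 q=1 n0=1 clk=1 v=1 p=0 x=0 r=1
t3.Δ1 y=0 z=1 q=1 n0=1 clk=0 v=1 p=0 x=0 r=1
t4.Δ0 y=0 z=1 q=1 n0=1 clk=0 v=1 p=0 x=0 r=1
t4.Δ1 y=0 z=1 q=1 n0=1 clk=1 v=1 p=0 x=0 r=1
t4.Δ2 y=0 z=1 q=1 n0=0 clk=1 v=0 p=0 x=0 r=1
t4.Δ3 y=1 z=0 q=1 n0=0 clk=1 v=0 p=0 x=1 r=1
t4.Δ4 y=1 z=0 q=1 n0=0 clk=1 v=0 p=0 x=0 r=1
t4.Δ5 y=0 z=0 q=1 n0=0 clk=1 v=0 p=0 x=0 r=1
t5.Δ0 y=0 z=0 q=1 n0=0 clk=1 v=0 p=0 x=0 r=1
t5.Δ1 y=0 z=0 q=1 n0=0 clk=0 v=0 p=0 x=0 r=1
t6.Δ0 y=0 z=0 q=1 n0=0 clk=0 v=0 p=0 x=0 r=1
t6.Δ1 y=0 z=0 q=1 n0=0 clk=1 v=0 p=0 x=0 r=1
t6.Δ2 y=0 z=0 q=1 n0=1 clk=1 v=1 p=0 x=0 r=0
t6.Δ3 y=1 z=1 q=1 n0=1 clk=1 v=1 p=0 x=1 r=0
t6.Δ4 y=1 z=1 q=1 n0=1 clk=1 v=1 p=0 x=0 r=0
t6.Δ5 y=0 z=1 q=1 n0=1 clk=1 v=1 p=0 x=0 r=0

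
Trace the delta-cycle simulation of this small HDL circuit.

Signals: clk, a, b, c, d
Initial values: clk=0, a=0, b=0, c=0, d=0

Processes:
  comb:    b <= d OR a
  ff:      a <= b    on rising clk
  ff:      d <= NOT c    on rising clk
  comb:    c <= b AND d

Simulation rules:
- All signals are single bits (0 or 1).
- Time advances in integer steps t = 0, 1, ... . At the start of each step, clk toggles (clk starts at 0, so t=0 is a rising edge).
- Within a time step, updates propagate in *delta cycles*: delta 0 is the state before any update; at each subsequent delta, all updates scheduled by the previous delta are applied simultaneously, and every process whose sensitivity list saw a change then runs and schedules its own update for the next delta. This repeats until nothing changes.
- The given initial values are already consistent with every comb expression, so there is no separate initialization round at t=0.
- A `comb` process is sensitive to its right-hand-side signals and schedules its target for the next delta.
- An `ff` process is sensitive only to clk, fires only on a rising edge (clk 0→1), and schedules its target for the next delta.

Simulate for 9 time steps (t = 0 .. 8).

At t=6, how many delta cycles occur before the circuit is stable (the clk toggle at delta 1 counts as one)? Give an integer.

[bits: b,clk,d,a,c]
t=0: Δ0=00000 Δ1=01000 Δ2=01100 Δ3=11100 Δ4=11101 | 4Δ
t=1: Δ0=11101 Δ1=10101 | 1Δ
t=2: Δ0=10101 Δ1=11101 Δ2=11011 Δ3=11010 | 3Δ
t=3: Δ0=11010 Δ1=10010 | 1Δ
t=4: Δ0=10010 Δ1=11010 Δ2=11110 Δ3=11111 | 3Δ
t=5: Δ0=11111 Δ1=10111 | 1Δ
t=6: Δ0=10111 Δ1=11111 Δ2=11011 Δ3=11010 | 3Δ
t=7: Δ0=11010 Δ1=10010 | 1Δ
t=8: Δ0=10010 Δ1=11010 Δ2=11110 Δ3=11111 | 3Δ

3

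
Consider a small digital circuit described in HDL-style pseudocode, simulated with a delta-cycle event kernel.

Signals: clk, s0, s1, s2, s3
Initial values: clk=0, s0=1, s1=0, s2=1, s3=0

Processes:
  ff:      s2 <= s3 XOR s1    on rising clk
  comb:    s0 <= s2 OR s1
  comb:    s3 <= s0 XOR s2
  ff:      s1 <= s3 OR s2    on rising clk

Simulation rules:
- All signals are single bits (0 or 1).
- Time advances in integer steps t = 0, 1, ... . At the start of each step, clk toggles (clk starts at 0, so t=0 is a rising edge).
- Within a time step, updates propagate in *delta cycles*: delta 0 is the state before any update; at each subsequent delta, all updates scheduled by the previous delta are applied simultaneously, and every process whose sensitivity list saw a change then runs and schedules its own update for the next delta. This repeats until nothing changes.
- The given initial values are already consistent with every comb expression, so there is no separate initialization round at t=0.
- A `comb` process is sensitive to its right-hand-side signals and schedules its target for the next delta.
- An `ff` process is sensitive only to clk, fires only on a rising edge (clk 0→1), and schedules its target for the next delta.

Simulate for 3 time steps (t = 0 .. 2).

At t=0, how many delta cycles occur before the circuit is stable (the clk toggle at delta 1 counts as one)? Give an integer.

3

[bits: clk,s2,s1,s0,s3]
t=0: Δ0=01010 Δ1=11010 Δ2=10110 Δ3=10111 | 3Δ
t=1: Δ0=10111 Δ1=00111 | 1Δ
t=2: Δ0=00111 Δ1=10111 | 1Δ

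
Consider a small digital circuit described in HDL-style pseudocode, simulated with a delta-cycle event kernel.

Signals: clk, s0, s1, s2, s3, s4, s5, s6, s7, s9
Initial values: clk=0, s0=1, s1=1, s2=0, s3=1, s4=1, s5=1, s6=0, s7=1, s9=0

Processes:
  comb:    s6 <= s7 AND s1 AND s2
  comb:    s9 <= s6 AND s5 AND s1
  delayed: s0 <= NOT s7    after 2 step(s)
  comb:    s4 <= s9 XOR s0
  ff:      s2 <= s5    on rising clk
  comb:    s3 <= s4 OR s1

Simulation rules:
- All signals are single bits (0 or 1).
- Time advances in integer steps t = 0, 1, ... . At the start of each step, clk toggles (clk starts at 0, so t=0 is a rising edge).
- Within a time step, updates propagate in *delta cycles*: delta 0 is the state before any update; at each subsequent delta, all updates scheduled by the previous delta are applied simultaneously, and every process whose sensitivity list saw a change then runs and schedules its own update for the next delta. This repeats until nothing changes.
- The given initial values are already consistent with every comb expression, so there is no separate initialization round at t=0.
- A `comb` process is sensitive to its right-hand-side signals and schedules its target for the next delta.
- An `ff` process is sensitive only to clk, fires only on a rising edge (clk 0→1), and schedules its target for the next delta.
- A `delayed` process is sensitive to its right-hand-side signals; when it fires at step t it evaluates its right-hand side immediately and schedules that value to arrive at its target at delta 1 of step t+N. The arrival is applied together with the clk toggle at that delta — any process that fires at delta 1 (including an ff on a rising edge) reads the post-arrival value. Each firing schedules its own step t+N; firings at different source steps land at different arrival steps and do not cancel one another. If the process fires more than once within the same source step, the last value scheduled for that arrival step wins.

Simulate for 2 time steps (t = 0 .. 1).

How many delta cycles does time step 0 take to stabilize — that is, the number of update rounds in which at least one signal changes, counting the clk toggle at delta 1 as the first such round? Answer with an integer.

5

t=0 Δ0: s7=1 s1=1 s6=0 s3=1 s4=1 s9=0 clk=0 s5=1 s2=0 s0=1
  Δ1: clk:0→1
  Δ2: s2:0→1
  Δ3: s6:0→1
  Δ4: s9:0→1
  Δ5: s4:1→0
  (5Δ to stable)
t=1 Δ0: s7=1 s1=1 s6=1 s3=1 s4=0 s9=1 clk=1 s5=1 s2=1 s0=1
  Δ1: clk:1→0
  (1Δ to stable)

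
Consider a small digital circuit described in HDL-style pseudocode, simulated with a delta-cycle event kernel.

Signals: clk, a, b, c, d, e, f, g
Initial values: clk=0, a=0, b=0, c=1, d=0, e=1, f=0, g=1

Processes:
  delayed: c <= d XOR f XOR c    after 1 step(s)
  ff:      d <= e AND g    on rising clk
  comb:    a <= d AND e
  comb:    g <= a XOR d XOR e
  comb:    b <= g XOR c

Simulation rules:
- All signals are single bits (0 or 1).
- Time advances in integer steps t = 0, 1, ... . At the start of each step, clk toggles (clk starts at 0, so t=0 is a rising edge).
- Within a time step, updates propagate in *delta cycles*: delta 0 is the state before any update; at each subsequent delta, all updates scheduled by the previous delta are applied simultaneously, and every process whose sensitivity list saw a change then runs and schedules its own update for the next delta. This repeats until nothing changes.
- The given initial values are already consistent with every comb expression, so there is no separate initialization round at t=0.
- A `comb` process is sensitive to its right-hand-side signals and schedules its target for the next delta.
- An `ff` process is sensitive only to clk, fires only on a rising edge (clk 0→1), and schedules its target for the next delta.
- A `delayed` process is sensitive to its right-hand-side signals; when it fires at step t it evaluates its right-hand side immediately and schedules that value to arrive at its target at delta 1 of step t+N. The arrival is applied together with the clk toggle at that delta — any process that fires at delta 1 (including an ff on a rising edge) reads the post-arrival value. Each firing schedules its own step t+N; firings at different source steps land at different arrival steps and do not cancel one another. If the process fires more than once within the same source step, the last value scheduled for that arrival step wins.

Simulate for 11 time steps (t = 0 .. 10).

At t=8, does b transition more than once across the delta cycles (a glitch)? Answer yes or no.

no

[bits: e,b,d,c,g,f,clk,a]
t=0: Δ0=10011000 Δ1=10011010 Δ2=10111010 Δ3=10110011 Δ4=11111011 Δ5=10111011 | 5Δ
t=1: Δ0=10111011 Δ1=10101001 Δ2=11101001 | 2Δ
t=2: Δ0=11101001 Δ1=11111011 Δ2=10111011 | 2Δ
t=3: Δ0=10111011 Δ1=10101001 Δ2=11101001 | 2Δ
t=4: Δ0=11101001 Δ1=11111011 Δ2=10111011 | 2Δ
t=5: Δ0=10111011 Δ1=10101001 Δ2=11101001 | 2Δ
t=6: Δ0=11101001 Δ1=11111011 Δ2=10111011 | 2Δ
t=7: Δ0=10111011 Δ1=10101001 Δ2=11101001 | 2Δ
t=8: Δ0=11101001 Δ1=11111011 Δ2=10111011 | 2Δ
t=9: Δ0=10111011 Δ1=10101001 Δ2=11101001 | 2Δ
t=10: Δ0=11101001 Δ1=11111011 Δ2=10111011 | 2Δ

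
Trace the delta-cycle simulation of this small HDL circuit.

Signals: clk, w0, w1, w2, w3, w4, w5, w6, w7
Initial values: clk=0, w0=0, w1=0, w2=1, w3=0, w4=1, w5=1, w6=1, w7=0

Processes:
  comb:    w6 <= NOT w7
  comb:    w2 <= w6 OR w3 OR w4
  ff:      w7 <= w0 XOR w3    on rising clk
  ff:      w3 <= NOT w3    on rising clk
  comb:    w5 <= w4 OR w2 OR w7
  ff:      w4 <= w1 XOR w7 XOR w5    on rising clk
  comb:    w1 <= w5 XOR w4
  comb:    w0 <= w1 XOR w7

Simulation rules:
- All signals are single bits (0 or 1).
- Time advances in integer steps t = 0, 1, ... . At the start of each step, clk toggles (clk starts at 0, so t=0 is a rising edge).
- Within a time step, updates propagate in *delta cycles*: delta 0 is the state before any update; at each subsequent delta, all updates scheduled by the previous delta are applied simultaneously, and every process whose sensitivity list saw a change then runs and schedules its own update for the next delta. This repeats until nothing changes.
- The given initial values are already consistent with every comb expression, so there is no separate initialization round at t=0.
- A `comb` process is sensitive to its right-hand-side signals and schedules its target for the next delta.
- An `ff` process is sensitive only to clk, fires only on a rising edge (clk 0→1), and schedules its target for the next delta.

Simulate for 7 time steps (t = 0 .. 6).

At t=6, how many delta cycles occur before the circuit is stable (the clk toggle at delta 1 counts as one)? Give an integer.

4

[bits: w2,w7,clk,w4,w5,w1,w6,w3,w0]
t=0: Δ0=100110100 Δ1=101110100 Δ2=101110110 | 2Δ
t=1: Δ0=101110110 Δ1=100110110 | 1Δ
t=2: Δ0=100110110 Δ1=101110110 Δ2=111110100 Δ3=111110001 | 3Δ
t=3: Δ0=111110001 Δ1=110110001 | 1Δ
t=4: Δ0=110110001 Δ1=111110001 Δ2=111010011 Δ3=111011011 Δ4=111011010 | 4Δ
t=5: Δ0=111011010 Δ1=110011010 | 1Δ
t=6: Δ0=110011010 Δ1=111011010 Δ2=111111000 Δ3=111110000 Δ4=111110001 | 4Δ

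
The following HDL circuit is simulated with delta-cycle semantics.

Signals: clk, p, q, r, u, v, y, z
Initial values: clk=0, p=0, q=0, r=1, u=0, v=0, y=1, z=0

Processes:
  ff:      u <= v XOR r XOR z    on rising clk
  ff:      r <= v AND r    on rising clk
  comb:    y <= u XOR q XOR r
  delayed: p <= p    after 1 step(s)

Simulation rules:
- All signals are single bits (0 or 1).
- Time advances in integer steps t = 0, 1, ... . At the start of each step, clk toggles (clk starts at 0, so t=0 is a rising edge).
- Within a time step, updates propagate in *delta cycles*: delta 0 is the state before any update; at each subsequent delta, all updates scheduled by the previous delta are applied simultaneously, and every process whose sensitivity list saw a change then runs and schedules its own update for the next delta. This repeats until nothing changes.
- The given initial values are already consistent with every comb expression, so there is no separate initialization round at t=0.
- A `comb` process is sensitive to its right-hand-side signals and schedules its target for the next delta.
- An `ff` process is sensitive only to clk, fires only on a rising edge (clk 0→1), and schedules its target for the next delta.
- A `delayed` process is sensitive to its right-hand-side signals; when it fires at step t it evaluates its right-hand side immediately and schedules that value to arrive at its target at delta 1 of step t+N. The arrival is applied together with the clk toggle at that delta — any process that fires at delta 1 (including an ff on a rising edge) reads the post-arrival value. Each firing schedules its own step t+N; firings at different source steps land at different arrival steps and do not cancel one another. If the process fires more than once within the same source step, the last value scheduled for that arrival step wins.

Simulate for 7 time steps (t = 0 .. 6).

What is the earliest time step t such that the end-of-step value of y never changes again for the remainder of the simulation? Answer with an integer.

2

t0.Δ0 q=0 clk=0 r=1 p=0 y=1 z=0 u=0 v=0
t0.Δ1 q=0 clk=1 r=1 p=0 y=1 z=0 u=0 v=0
t0.Δ2 q=0 clk=1 r=0 p=0 y=1 z=0 u=1 v=0
t1.Δ0 q=0 clk=1 r=0 p=0 y=1 z=0 u=1 v=0
t1.Δ1 q=0 clk=0 r=0 p=0 y=1 z=0 u=1 v=0
t2.Δ0 q=0 clk=0 r=0 p=0 y=1 z=0 u=1 v=0
t2.Δ1 q=0 clk=1 r=0 p=0 y=1 z=0 u=1 v=0
t2.Δ2 q=0 clk=1 r=0 p=0 y=1 z=0 u=0 v=0
t2.Δ3 q=0 clk=1 r=0 p=0 y=0 z=0 u=0 v=0
t3.Δ0 q=0 clk=1 r=0 p=0 y=0 z=0 u=0 v=0
t3.Δ1 q=0 clk=0 r=0 p=0 y=0 z=0 u=0 v=0
t4.Δ0 q=0 clk=0 r=0 p=0 y=0 z=0 u=0 v=0
t4.Δ1 q=0 clk=1 r=0 p=0 y=0 z=0 u=0 v=0
t5.Δ0 q=0 clk=1 r=0 p=0 y=0 z=0 u=0 v=0
t5.Δ1 q=0 clk=0 r=0 p=0 y=0 z=0 u=0 v=0
t6.Δ0 q=0 clk=0 r=0 p=0 y=0 z=0 u=0 v=0
t6.Δ1 q=0 clk=1 r=0 p=0 y=0 z=0 u=0 v=0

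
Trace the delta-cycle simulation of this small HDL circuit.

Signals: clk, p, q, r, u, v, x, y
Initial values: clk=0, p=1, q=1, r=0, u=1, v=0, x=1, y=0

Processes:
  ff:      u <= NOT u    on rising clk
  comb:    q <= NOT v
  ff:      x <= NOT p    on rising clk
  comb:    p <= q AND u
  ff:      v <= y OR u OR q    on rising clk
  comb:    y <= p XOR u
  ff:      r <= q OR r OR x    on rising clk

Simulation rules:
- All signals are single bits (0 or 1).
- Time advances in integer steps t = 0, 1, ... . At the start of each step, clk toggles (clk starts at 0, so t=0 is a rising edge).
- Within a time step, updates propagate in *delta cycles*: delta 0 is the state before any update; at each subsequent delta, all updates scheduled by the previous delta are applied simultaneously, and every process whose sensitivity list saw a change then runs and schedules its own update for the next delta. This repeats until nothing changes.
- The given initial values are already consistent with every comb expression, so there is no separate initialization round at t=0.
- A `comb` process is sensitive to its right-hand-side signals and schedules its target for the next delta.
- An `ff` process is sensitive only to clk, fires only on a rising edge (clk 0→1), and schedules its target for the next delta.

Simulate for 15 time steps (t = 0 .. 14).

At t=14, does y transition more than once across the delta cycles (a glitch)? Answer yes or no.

yes

t=0 Δ0: p=1 y=0 q=1 v=0 u=1 x=1 r=0 clk=0
  Δ1: clk:0→1
  Δ2: v:0→1, u:1→0, x:1→0, r:0→1
  Δ3: p:1→0, y:0→1, q:1→0
  Δ4: y:1→0
  (4Δ to stable)
t=1 Δ0: p=0 y=0 q=0 v=1 u=0 x=0 r=1 clk=1
  Δ1: clk:1→0
  (1Δ to stable)
t=2 Δ0: p=0 y=0 q=0 v=1 u=0 x=0 r=1 clk=0
  Δ1: clk:0→1
  Δ2: v:1→0, u:0→1, x:0→1
  Δ3: y:0→1, q:0→1
  Δ4: p:0→1
  Δ5: y:1→0
  (5Δ to stable)
t=3 Δ0: p=1 y=0 q=1 v=0 u=1 x=1 r=1 clk=1
  Δ1: clk:1→0
  (1Δ to stable)
t=4 Δ0: p=1 y=0 q=1 v=0 u=1 x=1 r=1 clk=0
  Δ1: clk:0→1
  Δ2: v:0→1, u:1→0, x:1→0
  Δ3: p:1→0, y:0→1, q:1→0
  Δ4: y:1→0
  (4Δ to stable)
t=5 Δ0: p=0 y=0 q=0 v=1 u=0 x=0 r=1 clk=1
  Δ1: clk:1→0
  (1Δ to stable)
t=6 Δ0: p=0 y=0 q=0 v=1 u=0 x=0 r=1 clk=0
  Δ1: clk:0→1
  Δ2: v:1→0, u:0→1, x:0→1
  Δ3: y:0→1, q:0→1
  Δ4: p:0→1
  Δ5: y:1→0
  (5Δ to stable)
t=7 Δ0: p=1 y=0 q=1 v=0 u=1 x=1 r=1 clk=1
  Δ1: clk:1→0
  (1Δ to stable)
t=8 Δ0: p=1 y=0 q=1 v=0 u=1 x=1 r=1 clk=0
  Δ1: clk:0→1
  Δ2: v:0→1, u:1→0, x:1→0
  Δ3: p:1→0, y:0→1, q:1→0
  Δ4: y:1→0
  (4Δ to stable)
t=9 Δ0: p=0 y=0 q=0 v=1 u=0 x=0 r=1 clk=1
  Δ1: clk:1→0
  (1Δ to stable)
t=10 Δ0: p=0 y=0 q=0 v=1 u=0 x=0 r=1 clk=0
  Δ1: clk:0→1
  Δ2: v:1→0, u:0→1, x:0→1
  Δ3: y:0→1, q:0→1
  Δ4: p:0→1
  Δ5: y:1→0
  (5Δ to stable)
t=11 Δ0: p=1 y=0 q=1 v=0 u=1 x=1 r=1 clk=1
  Δ1: clk:1→0
  (1Δ to stable)
t=12 Δ0: p=1 y=0 q=1 v=0 u=1 x=1 r=1 clk=0
  Δ1: clk:0→1
  Δ2: v:0→1, u:1→0, x:1→0
  Δ3: p:1→0, y:0→1, q:1→0
  Δ4: y:1→0
  (4Δ to stable)
t=13 Δ0: p=0 y=0 q=0 v=1 u=0 x=0 r=1 clk=1
  Δ1: clk:1→0
  (1Δ to stable)
t=14 Δ0: p=0 y=0 q=0 v=1 u=0 x=0 r=1 clk=0
  Δ1: clk:0→1
  Δ2: v:1→0, u:0→1, x:0→1
  Δ3: y:0→1, q:0→1
  Δ4: p:0→1
  Δ5: y:1→0
  (5Δ to stable)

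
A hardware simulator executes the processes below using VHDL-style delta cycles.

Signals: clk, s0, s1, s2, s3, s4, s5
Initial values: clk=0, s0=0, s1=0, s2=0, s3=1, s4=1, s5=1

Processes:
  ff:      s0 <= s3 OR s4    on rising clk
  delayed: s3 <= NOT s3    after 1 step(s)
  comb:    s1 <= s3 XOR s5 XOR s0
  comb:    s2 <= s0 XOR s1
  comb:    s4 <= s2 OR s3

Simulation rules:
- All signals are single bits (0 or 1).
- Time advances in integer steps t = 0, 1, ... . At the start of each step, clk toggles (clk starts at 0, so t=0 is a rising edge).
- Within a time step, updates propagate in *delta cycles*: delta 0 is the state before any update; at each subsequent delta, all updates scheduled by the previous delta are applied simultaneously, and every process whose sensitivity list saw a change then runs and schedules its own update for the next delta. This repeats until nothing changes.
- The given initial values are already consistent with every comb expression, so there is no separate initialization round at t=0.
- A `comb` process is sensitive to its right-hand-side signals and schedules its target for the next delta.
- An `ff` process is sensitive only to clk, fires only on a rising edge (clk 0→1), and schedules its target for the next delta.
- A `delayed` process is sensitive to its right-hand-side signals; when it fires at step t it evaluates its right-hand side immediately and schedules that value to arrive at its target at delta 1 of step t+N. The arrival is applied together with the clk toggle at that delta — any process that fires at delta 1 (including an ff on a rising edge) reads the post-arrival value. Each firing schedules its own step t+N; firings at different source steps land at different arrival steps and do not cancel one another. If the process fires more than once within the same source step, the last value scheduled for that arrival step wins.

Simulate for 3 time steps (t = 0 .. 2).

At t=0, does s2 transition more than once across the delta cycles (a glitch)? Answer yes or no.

yes

t0.Δ0 s1=0 s2=0 s4=1 s0=0 clk=0 s5=1 s3=1
t0.Δ1 s1=0 s2=0 s4=1 s0=0 clk=1 s5=1 s3=1
t0.Δ2 s1=0 s2=0 s4=1 s0=1 clk=1 s5=1 s3=1
t0.Δ3 s1=1 s2=1 s4=1 s0=1 clk=1 s5=1 s3=1
t0.Δ4 s1=1 s2=0 s4=1 s0=1 clk=1 s5=1 s3=1
t1.Δ0 s1=1 s2=0 s4=1 s0=1 clk=1 s5=1 s3=1
t1.Δ1 s1=1 s2=0 s4=1 s0=1 clk=0 s5=1 s3=1
t2.Δ0 s1=1 s2=0 s4=1 s0=1 clk=0 s5=1 s3=1
t2.Δ1 s1=1 s2=0 s4=1 s0=1 clk=1 s5=1 s3=1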